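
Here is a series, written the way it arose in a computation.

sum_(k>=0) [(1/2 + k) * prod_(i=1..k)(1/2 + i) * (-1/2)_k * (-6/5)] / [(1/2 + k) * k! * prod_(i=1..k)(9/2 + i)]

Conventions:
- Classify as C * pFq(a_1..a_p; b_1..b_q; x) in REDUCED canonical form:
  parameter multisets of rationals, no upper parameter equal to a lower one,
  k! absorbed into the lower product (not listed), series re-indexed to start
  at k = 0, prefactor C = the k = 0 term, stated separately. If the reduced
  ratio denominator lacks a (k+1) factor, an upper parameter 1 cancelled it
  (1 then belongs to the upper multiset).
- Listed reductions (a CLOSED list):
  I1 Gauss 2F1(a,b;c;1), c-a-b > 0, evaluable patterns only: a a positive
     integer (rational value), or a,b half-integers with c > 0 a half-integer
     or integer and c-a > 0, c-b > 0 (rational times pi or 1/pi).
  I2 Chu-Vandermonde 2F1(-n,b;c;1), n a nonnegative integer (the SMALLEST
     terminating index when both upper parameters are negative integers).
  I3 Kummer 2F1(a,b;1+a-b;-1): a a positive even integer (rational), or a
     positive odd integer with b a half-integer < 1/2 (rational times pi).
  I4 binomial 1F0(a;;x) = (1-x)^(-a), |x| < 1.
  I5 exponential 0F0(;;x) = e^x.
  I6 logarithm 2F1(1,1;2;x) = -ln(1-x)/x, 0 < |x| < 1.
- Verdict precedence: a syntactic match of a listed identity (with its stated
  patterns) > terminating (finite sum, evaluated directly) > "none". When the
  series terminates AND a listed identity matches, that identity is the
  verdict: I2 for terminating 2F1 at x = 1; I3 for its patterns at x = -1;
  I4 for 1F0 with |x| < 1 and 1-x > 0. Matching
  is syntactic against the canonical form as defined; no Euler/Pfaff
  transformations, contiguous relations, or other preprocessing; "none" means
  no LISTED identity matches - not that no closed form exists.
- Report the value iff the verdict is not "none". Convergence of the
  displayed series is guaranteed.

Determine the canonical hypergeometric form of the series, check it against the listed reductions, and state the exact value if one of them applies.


Canonical form: C = -6/5 times 2F1 with upper {-1/2, 3/2}, lower {11/2}, x = 1. Verdict: Gauss (I1, half-integer pattern) matches (x = 1; upper {-1/2, 3/2} half-integers, c = 11/2 in the evaluable pattern). Exact value: (-1323/4096) * pi.

The tell: t_0 = -6/5 here, and k + 1/2 divides numerator and denominator alike; prefactor -6/5 after cancelling.
Ratio: r(k) = 1 * (k-1/2) (k+3/2) / [(k+11/2) (k+1)] - rational in k, leading ratio 1; with t_0 = -6/5, classification follows.


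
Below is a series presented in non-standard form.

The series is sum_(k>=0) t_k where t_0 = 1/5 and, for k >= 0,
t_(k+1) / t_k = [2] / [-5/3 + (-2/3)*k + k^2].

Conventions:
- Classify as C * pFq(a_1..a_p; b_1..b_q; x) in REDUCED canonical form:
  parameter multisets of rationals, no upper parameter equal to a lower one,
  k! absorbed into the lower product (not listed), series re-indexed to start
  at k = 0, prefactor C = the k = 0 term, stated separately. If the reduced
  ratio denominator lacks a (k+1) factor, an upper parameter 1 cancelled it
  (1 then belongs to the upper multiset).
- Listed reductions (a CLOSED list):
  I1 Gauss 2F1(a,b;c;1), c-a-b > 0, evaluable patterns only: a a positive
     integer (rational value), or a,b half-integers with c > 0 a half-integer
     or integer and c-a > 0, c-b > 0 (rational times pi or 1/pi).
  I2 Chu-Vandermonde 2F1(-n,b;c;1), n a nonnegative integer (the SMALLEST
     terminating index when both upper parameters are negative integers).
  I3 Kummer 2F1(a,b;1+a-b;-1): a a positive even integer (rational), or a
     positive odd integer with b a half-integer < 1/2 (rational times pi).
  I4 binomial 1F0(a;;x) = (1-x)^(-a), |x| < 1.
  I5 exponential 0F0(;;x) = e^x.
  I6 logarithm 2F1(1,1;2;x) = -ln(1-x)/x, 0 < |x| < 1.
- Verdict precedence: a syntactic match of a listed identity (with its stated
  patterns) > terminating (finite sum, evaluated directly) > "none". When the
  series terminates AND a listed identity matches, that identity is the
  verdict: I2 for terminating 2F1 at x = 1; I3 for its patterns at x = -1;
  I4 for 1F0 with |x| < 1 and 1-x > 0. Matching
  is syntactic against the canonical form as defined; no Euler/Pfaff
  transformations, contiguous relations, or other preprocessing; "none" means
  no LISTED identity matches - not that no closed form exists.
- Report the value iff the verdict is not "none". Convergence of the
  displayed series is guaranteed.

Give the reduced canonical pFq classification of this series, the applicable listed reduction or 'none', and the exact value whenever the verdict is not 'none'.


This is 1/5 * 0F1(-; -5/3; 2) in reduced canonical form. Verdict: no listed reduction: x = 2 and upper {-} fail every I1-I6 pattern.

Structural cue: t_0 being 1/5, roots of the ratio polynomials (C = 1/5) are the negated parameters.
Adjacent-term ratio: r(k) = 2 * 1 / [(k-5/3) (k+1)] - rational; roots negated = parameters, x = 2, C = 1/5.


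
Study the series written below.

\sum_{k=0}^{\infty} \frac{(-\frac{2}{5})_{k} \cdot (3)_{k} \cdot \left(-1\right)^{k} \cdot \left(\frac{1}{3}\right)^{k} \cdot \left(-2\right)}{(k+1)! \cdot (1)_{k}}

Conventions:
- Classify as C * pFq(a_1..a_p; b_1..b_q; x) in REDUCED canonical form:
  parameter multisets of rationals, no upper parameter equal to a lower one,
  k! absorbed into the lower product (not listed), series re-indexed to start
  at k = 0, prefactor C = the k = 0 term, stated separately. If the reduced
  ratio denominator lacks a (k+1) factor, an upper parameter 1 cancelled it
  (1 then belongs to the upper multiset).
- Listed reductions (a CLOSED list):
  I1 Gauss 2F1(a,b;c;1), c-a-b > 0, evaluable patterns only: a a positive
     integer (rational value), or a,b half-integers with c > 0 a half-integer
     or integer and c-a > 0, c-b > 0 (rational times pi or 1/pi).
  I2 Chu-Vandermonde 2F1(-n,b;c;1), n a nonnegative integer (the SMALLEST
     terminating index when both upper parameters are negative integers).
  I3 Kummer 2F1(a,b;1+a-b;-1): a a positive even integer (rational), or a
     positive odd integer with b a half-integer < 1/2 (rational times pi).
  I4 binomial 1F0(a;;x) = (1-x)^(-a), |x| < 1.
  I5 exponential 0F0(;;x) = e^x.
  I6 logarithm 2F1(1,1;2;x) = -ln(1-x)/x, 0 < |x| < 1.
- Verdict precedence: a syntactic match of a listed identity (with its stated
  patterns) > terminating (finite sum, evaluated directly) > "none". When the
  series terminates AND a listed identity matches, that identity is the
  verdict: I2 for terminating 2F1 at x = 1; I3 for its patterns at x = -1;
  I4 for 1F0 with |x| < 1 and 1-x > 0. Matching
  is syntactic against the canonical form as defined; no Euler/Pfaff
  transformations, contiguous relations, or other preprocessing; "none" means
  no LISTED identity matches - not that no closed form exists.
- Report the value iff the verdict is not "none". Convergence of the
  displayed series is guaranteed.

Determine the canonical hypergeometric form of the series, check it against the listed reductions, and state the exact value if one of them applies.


Classification (C = -2): 2F1 with upper {-\frac{2}{5}, 3}, lower {2}, argument x = -\frac{1}{3}. Verdict: none (x = -\frac{1}{3}): each listed identity misses the multisets {-\frac{2}{5}, 3} ; {2}.

Structural cue: t_0 being -2, the (-1)^k factor (C = -2, x = -1/3) folds into the argument's sign.
Step ratio: r(k) = -\frac{1}{3} * (k-\frac{2}{5}) (k+3) / [(k+2) (k+1)] - poly over poly, x = -\frac{1}{3} from leading terms; C = -2 at k = 0.


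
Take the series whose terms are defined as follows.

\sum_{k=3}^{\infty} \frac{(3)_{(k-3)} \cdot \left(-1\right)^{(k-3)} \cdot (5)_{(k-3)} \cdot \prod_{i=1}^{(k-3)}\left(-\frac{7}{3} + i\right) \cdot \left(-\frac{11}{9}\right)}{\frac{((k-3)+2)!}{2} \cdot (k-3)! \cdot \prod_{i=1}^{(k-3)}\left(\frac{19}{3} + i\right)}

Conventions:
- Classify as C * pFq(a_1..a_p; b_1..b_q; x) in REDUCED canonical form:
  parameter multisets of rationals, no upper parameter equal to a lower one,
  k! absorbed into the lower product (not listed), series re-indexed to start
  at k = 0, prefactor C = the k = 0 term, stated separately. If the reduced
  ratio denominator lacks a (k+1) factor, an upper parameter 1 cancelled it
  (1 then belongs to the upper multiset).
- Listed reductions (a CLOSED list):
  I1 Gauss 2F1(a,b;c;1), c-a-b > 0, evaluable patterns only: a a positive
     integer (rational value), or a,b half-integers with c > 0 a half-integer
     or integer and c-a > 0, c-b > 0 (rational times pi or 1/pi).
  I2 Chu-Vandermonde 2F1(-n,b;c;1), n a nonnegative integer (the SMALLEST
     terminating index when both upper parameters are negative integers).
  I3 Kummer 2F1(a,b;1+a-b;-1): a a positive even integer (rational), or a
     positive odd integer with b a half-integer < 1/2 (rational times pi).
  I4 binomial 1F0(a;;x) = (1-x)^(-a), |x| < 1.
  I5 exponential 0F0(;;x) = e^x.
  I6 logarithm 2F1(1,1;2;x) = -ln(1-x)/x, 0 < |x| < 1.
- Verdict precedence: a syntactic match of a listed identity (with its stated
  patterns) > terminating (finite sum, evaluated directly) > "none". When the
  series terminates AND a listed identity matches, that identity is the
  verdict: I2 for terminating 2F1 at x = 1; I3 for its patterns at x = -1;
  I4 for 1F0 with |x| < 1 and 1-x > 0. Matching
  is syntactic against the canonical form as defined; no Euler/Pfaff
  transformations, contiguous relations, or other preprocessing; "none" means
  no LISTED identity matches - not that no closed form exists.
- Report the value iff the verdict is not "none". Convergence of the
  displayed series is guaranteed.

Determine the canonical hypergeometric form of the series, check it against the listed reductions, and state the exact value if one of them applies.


x = -1 here; the reduced form reads 2F1, upper {-\frac{4}{3}, 5}, lower {\frac{22}{3}}, C = -\frac{11}{9}. Verdict: no listed reduction: x = -1 and upper {-\frac{4}{3}, 5} fail every I1-I6 pattern.

The tell: from the first term -\frac{11}{9}: the running product (C = -11/9, x = -1) telescopes to a rising factorial.
Step ratio: r(k) = -1 * (k-\frac{4}{3}) (k+5) / [(k+\frac{22}{3}) (k+1)] - rational in k. x = -1; t_0 = -\frac{11}{9}; negate the roots.


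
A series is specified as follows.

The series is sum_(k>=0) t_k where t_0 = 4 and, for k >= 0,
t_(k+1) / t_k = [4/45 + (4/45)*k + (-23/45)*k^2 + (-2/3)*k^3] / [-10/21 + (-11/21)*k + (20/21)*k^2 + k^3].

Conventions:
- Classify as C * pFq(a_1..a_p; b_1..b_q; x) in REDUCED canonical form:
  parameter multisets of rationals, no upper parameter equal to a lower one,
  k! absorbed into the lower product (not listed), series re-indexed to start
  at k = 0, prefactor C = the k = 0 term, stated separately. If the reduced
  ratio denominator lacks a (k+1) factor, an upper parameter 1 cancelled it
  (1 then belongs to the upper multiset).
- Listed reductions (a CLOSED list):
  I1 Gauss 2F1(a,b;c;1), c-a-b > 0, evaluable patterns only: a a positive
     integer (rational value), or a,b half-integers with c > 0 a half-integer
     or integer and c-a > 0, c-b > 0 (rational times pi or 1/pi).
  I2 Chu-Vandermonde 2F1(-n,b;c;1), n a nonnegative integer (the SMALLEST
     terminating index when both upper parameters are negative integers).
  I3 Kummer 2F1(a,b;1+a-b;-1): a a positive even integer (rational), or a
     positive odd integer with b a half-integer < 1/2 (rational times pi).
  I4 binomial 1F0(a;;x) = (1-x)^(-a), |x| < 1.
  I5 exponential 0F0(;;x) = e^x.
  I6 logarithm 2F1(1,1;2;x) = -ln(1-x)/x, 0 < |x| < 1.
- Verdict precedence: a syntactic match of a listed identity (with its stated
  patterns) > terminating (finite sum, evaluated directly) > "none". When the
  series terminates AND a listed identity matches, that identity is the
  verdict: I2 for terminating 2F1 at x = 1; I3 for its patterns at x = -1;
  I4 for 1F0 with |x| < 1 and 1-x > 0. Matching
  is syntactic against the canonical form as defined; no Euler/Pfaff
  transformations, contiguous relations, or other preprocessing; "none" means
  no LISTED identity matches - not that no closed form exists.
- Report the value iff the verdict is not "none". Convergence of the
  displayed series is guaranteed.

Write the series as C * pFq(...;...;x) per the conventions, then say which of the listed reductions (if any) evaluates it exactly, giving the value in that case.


This is 4 * 2F1(-2/5, 1/2; -5/7; -2/3) in reduced canonical form. Verdict: none. A 2F1 with upper {-2/5, 1/2} fits none of I1-I6 at x = -2/3; the sum runs forever.

Structural cue: with t_0 = 4, roots of the ratio polynomials (C = 4, x = -2/3) are the negated parameters.
Term ratio: r(k) = (-2/3) * (k-2/5) (k+1/2) / [(k-5/7) (k+1)] ; factor over Q: parameters, x = (-2/3), and C = 4.


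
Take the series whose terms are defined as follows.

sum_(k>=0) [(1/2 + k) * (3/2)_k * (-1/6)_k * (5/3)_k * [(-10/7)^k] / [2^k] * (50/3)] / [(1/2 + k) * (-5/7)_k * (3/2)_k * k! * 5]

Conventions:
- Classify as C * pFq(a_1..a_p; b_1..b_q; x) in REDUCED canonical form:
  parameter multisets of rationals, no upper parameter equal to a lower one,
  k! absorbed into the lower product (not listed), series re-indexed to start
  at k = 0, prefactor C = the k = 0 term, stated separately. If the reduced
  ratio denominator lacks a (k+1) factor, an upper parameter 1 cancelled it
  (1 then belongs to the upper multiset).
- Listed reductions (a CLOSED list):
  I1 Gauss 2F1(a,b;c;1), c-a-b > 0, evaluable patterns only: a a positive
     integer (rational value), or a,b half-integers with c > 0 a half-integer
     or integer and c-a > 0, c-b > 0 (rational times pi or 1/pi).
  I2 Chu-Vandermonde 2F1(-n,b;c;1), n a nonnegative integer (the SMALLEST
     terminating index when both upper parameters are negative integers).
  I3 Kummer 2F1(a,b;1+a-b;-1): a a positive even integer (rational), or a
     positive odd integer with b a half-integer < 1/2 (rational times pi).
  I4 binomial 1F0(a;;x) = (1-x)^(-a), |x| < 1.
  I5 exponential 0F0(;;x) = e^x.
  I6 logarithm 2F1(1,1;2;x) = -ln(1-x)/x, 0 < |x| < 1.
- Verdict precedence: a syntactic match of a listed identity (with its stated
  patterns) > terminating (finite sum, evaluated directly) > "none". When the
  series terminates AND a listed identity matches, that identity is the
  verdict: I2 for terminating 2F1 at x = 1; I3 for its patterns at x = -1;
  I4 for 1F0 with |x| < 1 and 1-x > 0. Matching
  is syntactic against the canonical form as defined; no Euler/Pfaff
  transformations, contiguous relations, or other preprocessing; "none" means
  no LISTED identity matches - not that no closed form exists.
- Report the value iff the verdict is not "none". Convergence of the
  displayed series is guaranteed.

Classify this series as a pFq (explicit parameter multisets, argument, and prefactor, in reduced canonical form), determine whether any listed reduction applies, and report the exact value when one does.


The series (x = -5/7) is 2F1: upper {-1/6, 5/3}, lower {-5/7}, prefactor 10/3. Verdict: none - at argument -5/7 the multisets {-1/6, 5/3} ; {-5/7} match no listed identity.

Key observation: x = (-5/7) and striking the common factor k + 1/2 reduces the term (C = 10/3, x = -5/7).
Ratio: r(k) = (-5/7) * (k-1/6) (k+5/3) / [(k-5/7) (k+1)] - poly over poly, x = (-5/7) from leading terms; C = 10/3 at k = 0.


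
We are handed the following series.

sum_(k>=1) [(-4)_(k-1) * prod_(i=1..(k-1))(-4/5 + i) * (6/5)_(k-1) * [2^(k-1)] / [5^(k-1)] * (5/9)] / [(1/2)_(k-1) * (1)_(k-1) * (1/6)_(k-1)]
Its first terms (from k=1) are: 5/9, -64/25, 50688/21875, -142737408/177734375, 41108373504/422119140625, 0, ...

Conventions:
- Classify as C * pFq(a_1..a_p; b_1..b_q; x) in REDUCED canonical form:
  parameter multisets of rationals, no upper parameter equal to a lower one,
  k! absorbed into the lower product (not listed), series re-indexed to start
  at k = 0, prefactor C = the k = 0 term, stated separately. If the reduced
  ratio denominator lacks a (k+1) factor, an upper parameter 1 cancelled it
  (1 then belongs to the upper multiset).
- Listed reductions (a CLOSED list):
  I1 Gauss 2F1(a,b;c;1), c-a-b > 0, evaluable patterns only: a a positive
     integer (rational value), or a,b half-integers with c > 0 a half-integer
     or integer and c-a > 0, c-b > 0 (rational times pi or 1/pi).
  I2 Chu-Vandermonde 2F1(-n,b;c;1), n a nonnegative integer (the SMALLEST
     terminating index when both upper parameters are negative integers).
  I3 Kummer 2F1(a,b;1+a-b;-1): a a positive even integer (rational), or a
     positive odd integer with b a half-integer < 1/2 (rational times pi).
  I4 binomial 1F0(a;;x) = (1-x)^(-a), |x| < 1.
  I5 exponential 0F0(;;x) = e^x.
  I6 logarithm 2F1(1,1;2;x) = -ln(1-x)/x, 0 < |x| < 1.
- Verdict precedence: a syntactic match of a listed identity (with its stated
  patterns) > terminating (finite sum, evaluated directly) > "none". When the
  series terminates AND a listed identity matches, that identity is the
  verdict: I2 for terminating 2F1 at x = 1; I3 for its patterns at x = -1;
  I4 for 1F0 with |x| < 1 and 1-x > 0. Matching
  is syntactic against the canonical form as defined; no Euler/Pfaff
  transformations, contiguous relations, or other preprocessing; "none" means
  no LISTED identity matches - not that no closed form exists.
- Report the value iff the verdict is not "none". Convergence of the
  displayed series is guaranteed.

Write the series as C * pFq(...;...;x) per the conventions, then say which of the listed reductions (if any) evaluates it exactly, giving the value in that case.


Reduced: x = 2/5, 3F2, upper = {-4, 1/5, 6/5}, lower = {1/6, 1/2}, C = 5/9. Verdict: terminating - upper -4 stops the sum at k = 4; the 5 terms are added exactly. Value: -1492986031339/3799072265625.

Key observation: from the first term 5/9: the two geometric factors (prefactor 5/9) combine into one argument.
Ratio: r(k) = (2/5) * (k-4) (k+1/5) (k+6/5) / [(k+1/6) (k+1/2) (k+1)] - poly over poly, x = (2/5) from leading terms; C = 5/9 at k = 0.


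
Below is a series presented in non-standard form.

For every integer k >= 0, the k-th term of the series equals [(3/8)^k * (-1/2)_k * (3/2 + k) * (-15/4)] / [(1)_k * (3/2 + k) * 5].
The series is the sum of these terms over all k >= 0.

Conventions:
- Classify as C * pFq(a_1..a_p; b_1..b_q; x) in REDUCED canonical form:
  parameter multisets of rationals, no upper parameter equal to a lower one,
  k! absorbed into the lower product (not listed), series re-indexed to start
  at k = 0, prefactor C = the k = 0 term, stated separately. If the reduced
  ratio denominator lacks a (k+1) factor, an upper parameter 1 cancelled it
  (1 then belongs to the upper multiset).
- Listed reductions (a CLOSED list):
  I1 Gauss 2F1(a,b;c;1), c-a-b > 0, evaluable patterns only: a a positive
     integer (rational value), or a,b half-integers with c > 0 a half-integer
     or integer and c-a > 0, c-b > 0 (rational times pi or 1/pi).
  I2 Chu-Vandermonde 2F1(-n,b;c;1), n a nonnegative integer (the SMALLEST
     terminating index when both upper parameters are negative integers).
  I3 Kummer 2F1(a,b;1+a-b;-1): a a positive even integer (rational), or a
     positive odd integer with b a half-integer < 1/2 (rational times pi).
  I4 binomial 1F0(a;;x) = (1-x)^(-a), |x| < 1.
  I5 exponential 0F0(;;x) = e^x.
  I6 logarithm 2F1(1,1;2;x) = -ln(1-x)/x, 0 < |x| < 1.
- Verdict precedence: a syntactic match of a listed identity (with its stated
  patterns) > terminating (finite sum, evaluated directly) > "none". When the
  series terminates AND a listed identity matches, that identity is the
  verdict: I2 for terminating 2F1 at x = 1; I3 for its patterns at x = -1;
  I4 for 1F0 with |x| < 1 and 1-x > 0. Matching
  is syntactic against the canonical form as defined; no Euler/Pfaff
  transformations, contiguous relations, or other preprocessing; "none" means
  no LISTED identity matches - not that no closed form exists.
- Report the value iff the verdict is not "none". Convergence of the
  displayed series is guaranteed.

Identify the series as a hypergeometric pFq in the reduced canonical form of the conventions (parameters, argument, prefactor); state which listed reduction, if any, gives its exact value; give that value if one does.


x = 3/8 here; the reduced form reads 1F0, upper {-1/2}, lower {-}, C = -3/4. Verdict: the I4 binomial reduction matches (the 1F0 binomial series: exponent 1/2, x = 3/8). Its exact value is (-3/4) * (5/8)^(1/2).

The tell: t_0 being -3/4, striking the common factor k + 3/2 reduces the term (prefactor -3/4).
Adjacent-term ratio: r(k) = (3/8) * (k-1/2) / [(k+1)] - rational in k. x = (3/8); t_0 = -3/4; negate the roots.


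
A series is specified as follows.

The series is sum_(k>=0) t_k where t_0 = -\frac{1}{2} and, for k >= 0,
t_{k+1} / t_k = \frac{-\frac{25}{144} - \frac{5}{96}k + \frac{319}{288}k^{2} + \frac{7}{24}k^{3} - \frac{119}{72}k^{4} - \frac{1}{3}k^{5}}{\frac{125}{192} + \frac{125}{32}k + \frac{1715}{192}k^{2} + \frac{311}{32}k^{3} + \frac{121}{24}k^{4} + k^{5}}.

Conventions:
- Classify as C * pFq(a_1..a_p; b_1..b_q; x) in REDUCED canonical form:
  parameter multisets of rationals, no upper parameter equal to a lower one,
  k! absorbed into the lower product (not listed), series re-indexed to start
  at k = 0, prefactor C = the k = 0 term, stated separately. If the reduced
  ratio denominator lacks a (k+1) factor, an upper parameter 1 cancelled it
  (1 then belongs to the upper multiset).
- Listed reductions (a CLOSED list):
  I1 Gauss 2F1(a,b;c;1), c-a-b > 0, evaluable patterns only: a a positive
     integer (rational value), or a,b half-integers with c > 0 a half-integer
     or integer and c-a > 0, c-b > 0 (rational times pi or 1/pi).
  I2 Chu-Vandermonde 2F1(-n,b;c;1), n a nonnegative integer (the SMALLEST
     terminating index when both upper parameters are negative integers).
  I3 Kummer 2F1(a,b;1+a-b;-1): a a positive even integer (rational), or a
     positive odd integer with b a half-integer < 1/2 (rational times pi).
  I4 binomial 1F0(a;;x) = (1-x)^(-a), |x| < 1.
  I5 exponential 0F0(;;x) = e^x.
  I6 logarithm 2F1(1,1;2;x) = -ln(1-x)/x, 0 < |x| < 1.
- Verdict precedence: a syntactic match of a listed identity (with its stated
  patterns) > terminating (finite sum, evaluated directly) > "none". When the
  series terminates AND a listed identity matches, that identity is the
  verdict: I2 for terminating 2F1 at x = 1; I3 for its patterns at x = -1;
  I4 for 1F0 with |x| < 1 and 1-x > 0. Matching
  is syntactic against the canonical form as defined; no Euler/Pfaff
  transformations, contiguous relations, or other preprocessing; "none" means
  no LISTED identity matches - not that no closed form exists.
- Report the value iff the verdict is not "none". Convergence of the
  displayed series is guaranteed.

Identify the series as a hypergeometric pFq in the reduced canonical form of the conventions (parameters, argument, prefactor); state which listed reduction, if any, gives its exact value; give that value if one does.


x = -\frac{1}{3} here; the reduced form reads 3F2, upper {-\frac{2}{3}, -\frac{1}{2}, 5}, lower {\frac{5}{4}, \frac{5}{3}}, C = -\frac{1}{2}. Verdict: none. No listed pattern accepts 3F2(-\frac{2}{3}, -\frac{1}{2}, 5; \frac{5}{4}, \frac{5}{3}; -\frac{1}{3}).

First insight: x = -\frac{1}{3} and cancel k + 1/2 from the displayed ratio first; then C = -1/2, x = -1/3.
Consecutive-term ratio: r(k) = -\frac{1}{3} * (k-\frac{2}{3}) (k-\frac{1}{2}) (k+5) / [(k+\frac{5}{4}) (k+\frac{5}{3}) (k+1)] ; factor over Q: parameters, x = -\frac{1}{3}, and C = -\frac{1}{2}.


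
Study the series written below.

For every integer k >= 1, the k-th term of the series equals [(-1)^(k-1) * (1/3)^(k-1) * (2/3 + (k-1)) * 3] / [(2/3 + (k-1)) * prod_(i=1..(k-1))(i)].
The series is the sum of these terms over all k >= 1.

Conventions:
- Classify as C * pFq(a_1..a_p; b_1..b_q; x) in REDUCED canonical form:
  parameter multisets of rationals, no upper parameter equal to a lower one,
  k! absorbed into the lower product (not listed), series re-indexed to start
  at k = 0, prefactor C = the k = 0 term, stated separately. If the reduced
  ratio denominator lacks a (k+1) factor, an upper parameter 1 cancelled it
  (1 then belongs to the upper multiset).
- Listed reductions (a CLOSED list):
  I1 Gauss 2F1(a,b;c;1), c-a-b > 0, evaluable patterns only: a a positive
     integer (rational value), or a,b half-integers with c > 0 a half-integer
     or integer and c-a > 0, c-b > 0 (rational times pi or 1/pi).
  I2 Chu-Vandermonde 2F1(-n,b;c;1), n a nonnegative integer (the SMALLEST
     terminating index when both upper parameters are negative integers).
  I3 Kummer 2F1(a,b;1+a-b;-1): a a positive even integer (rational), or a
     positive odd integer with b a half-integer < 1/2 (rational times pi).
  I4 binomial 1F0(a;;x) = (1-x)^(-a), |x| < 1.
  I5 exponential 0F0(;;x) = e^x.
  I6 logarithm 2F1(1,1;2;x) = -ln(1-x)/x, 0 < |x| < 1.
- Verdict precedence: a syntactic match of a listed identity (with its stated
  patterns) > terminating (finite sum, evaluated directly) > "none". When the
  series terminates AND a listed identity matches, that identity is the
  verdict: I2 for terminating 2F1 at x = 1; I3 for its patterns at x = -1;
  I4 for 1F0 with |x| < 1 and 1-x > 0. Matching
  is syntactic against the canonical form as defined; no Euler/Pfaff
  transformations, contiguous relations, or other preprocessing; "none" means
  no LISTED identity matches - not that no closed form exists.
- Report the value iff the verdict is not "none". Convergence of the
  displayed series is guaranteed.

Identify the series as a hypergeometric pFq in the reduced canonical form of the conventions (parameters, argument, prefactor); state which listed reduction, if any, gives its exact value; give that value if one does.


Reduced: x = -1/3, 0F0, upper = {-}, lower = {-}, C = 3. Verdict: the I5 exponential reduction matches (the 0F0 exponential series at x = -1/3). Sum: 3 * e^(-1/3).

The tell: t_0 being 3, the factor k + 2/3 cancels (top and bottom), leaving C = 3, x = -1/3.
Ratio: r(k) = (-1/3) * 1 / [(k+1)] - rational in k, leading ratio (-1/3); with t_0 = 3, classification follows.


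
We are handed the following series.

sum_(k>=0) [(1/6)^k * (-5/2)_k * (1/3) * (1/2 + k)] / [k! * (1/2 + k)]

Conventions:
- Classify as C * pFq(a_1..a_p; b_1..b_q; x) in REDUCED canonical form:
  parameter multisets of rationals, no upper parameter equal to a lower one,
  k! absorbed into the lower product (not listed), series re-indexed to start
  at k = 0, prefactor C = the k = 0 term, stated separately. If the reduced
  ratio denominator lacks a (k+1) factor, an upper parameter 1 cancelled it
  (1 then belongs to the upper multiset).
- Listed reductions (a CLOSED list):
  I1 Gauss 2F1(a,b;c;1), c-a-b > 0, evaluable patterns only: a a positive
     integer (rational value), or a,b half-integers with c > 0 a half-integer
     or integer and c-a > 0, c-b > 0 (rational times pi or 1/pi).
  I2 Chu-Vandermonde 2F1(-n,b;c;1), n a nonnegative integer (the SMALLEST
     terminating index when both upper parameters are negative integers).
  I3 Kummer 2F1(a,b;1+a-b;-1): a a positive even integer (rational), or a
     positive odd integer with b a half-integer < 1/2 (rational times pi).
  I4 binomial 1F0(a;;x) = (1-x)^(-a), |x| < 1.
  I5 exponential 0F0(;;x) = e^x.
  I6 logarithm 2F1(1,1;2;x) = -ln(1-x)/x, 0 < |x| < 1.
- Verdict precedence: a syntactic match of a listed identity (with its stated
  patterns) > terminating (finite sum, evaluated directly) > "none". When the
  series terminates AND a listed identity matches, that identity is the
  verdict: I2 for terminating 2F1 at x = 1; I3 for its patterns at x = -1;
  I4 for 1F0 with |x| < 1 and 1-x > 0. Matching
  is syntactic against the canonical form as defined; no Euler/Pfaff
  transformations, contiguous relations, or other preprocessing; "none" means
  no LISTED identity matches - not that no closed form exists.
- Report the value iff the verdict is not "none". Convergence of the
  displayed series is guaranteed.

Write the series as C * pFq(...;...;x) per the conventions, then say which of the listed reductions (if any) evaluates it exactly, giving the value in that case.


x = 1/6 here; the reduced form reads 1F0, upper {-5/2}, lower {-}, C = 1/3. Verdict (x = 1/6): binomial (I4) applies (the 1F0 binomial series: exponent 5/2, x = 1/6). Exact value: (1/3) * (5/6)^(5/2).

The tell: t_0 being 1/3, k + 1/2 divides numerator and denominator alike; C = 1/3 after cancelling.
Ratio: r(k) = (1/6) * (k-5/2) / [(k+1)] ; factor over Q: parameters, x = (1/6), and C = 1/3.


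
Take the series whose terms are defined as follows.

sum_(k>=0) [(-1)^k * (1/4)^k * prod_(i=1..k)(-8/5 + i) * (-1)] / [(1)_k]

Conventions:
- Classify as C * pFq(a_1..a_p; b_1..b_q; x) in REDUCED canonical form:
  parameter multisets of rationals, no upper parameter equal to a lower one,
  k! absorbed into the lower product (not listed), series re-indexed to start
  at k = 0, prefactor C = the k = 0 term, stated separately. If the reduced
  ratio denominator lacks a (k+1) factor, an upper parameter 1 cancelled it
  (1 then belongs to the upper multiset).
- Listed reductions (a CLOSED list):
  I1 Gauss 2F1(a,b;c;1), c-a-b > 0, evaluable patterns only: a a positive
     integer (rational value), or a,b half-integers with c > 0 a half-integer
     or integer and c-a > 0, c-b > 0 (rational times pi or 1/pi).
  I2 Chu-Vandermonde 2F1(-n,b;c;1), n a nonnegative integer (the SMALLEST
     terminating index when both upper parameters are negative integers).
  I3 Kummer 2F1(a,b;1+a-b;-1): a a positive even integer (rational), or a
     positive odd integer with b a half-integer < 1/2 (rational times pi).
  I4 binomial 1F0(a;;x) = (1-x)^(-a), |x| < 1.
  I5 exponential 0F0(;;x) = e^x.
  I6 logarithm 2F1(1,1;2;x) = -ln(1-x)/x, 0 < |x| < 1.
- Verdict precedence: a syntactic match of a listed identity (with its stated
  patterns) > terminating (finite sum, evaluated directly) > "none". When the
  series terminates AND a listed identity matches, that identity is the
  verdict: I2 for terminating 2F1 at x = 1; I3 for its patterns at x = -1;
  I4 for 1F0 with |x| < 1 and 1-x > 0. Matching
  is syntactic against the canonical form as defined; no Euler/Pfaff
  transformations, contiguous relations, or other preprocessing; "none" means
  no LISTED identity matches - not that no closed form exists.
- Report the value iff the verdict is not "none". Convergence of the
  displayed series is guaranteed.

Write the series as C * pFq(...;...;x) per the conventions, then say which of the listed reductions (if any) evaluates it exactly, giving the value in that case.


Reduced: x = -1/4, 1F0, upper = {-3/5}, lower = {-}, C = -1. Verdict: binomial (I4) matches (the 1F0 binomial series: exponent 3/5, x = -1/4). Exact value: (-1) * (5/4)^(3/5).

Key observation: x = (-1/4) and the running product (prefactor -1) telescopes to a rising factorial.
Ratio: r(k) = (-1/4) * (k-3/5) / [(k+1)] - poly over poly, x = (-1/4) from leading terms; C = -1 at k = 0.


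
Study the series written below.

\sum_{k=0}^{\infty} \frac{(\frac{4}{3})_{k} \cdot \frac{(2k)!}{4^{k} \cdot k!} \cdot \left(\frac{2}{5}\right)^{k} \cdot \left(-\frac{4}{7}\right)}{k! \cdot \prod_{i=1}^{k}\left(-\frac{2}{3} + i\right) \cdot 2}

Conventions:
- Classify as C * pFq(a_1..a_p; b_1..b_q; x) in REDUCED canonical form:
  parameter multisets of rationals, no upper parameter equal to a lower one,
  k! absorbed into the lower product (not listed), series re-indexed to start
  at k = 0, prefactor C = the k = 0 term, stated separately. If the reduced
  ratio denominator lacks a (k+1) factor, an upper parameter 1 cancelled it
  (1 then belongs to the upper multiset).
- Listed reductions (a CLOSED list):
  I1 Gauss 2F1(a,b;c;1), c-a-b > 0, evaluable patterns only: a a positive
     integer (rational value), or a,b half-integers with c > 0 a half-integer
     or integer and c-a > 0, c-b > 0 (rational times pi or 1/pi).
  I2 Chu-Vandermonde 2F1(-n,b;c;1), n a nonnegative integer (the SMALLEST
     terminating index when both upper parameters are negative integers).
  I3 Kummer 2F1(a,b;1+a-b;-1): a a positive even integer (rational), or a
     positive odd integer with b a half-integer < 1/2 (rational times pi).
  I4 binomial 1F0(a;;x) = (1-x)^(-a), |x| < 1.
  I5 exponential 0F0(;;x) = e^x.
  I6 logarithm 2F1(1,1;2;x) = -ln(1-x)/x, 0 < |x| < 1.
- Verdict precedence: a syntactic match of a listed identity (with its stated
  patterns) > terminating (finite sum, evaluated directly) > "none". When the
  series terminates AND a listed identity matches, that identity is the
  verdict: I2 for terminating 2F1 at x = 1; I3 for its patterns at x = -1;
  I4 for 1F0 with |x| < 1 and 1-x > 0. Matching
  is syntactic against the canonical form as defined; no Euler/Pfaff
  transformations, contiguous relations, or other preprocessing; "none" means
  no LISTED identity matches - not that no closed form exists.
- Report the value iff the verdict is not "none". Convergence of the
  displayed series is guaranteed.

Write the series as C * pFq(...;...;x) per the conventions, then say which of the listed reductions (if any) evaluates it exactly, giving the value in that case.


This is -\frac{2}{7} * 2F1(\frac{1}{2}, \frac{4}{3}; \frac{1}{3}; \frac{2}{5}) in reduced canonical form. Verdict: none. No listed pattern accepts 2F1(\frac{1}{2}, \frac{4}{3}; \frac{1}{3}; \frac{2}{5}).

The tell: from the first term -\frac{2}{7}: the constant factors (prefactor -2/7) combine into one prefactor.
Consecutive-term ratio: r(k) = \frac{2}{5} * (k+\frac{1}{2}) (k+\frac{4}{3}) / [(k+\frac{1}{3}) (k+1)] - rational in k. x = \frac{2}{5}; t_0 = -\frac{2}{7}; negate the roots.


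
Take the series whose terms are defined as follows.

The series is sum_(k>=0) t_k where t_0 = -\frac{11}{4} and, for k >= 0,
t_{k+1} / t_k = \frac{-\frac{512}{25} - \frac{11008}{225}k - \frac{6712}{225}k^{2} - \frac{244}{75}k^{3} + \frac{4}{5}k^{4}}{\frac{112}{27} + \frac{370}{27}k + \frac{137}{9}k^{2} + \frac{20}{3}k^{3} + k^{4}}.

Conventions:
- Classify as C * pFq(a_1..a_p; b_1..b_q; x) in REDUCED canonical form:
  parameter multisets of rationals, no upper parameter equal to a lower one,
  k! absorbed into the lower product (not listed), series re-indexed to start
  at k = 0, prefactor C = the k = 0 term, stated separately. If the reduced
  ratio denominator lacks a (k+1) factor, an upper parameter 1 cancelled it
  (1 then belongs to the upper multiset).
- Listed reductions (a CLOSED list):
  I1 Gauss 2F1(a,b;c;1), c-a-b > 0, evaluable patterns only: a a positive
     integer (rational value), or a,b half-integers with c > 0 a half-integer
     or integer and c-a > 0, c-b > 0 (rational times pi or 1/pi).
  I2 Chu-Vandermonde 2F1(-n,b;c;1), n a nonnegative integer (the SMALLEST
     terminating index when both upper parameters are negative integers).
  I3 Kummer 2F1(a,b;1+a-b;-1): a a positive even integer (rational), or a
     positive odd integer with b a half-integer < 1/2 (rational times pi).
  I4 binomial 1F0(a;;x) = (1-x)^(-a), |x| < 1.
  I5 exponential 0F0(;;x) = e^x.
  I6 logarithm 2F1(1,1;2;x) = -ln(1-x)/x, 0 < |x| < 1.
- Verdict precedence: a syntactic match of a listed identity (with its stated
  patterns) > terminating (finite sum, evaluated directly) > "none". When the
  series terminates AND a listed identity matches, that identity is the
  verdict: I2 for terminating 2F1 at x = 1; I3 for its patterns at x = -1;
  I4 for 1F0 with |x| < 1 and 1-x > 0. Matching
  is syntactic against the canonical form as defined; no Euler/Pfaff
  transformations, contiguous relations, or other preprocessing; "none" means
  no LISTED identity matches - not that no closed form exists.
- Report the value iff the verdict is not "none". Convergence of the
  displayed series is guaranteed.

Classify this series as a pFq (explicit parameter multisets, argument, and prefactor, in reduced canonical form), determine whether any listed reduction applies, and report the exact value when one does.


Structural cue: t_0 = -\frac{11}{4} here, and cancel k + 2/3 from the displayed ratio first; then prefactor -11/4.
Term ratio: r(k) = \frac{4}{5} * (k-9) (k+\frac{8}{5}) / [(k+\frac{7}{3}) (k+1)] - rational in k. x = \frac{4}{5}; t_0 = -\frac{11}{4}; negate the roots.

Reduced: x = \frac{4}{5}, 2F1, upper = {-9, \frac{8}{5}}, lower = {\frac{7}{3}}, C = -\frac{11}{4}. Verdict: terminating (-9 upstairs). 10 nonzero terms in all; added directly. Exact value: -\frac{746853555704806429}{7863998413085937500}.


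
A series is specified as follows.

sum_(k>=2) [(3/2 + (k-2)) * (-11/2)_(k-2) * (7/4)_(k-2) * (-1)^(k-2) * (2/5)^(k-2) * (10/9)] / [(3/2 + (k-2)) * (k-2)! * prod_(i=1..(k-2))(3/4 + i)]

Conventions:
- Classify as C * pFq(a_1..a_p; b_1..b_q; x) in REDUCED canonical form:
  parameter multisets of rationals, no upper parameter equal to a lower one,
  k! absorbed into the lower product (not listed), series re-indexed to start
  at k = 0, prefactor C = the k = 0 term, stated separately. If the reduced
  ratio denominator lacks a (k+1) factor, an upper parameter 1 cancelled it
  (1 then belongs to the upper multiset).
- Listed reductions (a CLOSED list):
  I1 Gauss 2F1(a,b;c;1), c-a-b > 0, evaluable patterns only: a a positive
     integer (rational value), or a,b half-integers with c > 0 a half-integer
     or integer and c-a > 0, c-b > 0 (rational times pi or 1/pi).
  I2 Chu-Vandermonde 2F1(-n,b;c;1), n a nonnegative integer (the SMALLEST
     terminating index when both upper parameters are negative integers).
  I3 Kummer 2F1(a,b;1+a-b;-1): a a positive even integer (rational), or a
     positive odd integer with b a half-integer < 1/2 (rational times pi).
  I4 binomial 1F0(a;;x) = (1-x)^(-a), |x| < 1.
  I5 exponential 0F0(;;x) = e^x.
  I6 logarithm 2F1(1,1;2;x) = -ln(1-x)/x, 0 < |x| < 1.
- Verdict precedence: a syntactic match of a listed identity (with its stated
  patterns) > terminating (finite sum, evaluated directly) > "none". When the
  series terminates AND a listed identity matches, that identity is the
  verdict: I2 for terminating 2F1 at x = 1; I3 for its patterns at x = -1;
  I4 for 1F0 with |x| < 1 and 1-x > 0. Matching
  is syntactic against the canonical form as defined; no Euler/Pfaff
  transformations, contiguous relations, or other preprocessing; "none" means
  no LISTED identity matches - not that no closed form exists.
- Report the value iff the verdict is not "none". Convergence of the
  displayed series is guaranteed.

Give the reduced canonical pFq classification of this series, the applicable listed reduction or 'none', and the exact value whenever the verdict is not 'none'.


Reduced: x = -2/5, 1F0, upper = {-11/2}, lower = {-}, C = 10/9. Verdict: this is binomial (I4) (the 1F0 binomial series: exponent 11/2, x = -2/5). Exact value: (10/9) * (7/5)^(11/2).

The tell: x = (-2/5) and striking the common factor k + 3/2 reduces the term (C = 10/9, x = -2/5).
Term ratio: r(k) = (-2/5) * (k-11/2) / [(k+1)] - rational; roots negated = parameters, x = (-2/5), C = 10/9.


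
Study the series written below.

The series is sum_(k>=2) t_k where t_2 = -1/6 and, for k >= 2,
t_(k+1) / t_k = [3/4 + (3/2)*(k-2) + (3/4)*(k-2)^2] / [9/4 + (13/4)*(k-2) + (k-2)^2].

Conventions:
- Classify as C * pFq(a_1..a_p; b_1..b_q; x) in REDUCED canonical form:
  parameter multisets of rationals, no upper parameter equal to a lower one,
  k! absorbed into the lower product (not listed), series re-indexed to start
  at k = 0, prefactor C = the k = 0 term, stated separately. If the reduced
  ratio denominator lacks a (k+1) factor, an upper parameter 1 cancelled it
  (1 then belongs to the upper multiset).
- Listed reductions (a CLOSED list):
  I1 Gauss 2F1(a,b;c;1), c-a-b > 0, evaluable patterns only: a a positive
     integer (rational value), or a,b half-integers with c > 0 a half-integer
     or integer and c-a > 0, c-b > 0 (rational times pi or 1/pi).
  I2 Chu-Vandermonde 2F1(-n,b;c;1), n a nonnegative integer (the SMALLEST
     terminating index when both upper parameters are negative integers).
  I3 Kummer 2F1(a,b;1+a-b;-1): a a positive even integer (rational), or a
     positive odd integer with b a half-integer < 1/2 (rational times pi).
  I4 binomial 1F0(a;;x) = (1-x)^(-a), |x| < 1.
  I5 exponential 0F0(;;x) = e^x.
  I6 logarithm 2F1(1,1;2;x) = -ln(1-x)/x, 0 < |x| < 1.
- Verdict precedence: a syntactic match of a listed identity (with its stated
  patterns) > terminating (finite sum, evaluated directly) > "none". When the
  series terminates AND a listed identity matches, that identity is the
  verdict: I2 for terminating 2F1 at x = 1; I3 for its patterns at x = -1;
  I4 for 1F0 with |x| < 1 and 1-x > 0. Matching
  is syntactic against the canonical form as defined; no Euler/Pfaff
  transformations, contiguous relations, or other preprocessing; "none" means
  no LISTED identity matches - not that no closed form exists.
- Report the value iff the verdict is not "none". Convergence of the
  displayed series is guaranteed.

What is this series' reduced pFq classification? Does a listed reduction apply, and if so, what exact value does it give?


At argument 3/4: a 2F1 with upper {1, 1}, lower {9/4}, scaled by C = -1/6. Verdict: no listed reduction: x = 3/4 and upper {1, 1} fail every I1-I6 pattern.

First insight: t_0 being -1/6, roots of the ratio polynomials (C = -1/6, x = 3/4) are the negated parameters.
Term ratio: r(k) = (3/4) * (k+1) (k+1) / [(k+9/4) (k+1)] - rational in k. x = (3/4); t_0 = -1/6; negate the roots.
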